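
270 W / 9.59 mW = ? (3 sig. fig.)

28200

(270) / (9.59 × 10⁻³) = 28.15 × 10³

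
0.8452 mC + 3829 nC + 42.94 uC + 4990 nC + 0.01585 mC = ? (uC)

In uC:
  0.8452 mC = 0.8452e3 uC = 845.2
  3829 nC = 3829e-3 uC = 3.829
  42.94 uC → 42.94
  4990 nC = 4990e-3 uC = 4.99
  0.01585 mC = 0.01585e3 uC = 15.85
Sum: 845.2 + 3.829 + 42.94 + 4.99 + 15.85 = 912.809

912.809 uC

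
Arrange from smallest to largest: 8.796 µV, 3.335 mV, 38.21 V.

8.796 µV = 0.000008796 V
3.335 mV = 0.003335 V
38.21 V = 38.21 V

8.796 µV < 3.335 mV < 38.21 V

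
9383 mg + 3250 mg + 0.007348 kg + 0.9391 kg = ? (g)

959.081 g

In g:
  9383 mg = 9383 × 10^-3 g = 9.383
  3250 mg = 3250 × 10^-3 g = 3.25
  0.007348 kg = 0.007348 × 10^3 g = 7.348
  0.9391 kg = 0.9391 × 10^3 g = 939.1
Sum: 9.383 + 3.25 + 7.348 + 939.1 = 959.081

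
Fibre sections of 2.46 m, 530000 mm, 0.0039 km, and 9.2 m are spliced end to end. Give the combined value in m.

In m:
  2.46 m → 2.46
  530000 mm = 530000 × 10^-3 m = 530
  0.0039 km = 0.0039 × 10^3 m = 3.9
  9.2 m → 9.2
Sum: 2.46 + 530 + 3.9 + 9.2 = 545.56

545.56 m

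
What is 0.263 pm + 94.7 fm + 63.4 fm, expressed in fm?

In fm:
  0.263 pm = 0.263 × 10^3 fm = 263
  94.7 fm → 94.7
  63.4 fm → 63.4
Sum: 263 + 94.7 + 63.4 = 421.1

421.1 fm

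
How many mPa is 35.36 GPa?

giga = 10⁹, milli = 10⁻³; factor is 10¹².
35.36 × 10¹² = 35360000000000

35360000000000 mPa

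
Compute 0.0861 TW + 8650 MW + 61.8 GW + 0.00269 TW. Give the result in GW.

159.24 GW

In GW:
  0.0861 TW = 0.0861 × 10^3 GW = 86.1
  8650 MW = 8650 × 10^-3 GW = 8.65
  61.8 GW → 61.8
  0.00269 TW = 0.00269 × 10^3 GW = 2.69
Sum: 86.1 + 8.65 + 61.8 + 2.69 = 159.24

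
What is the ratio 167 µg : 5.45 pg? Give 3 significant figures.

30600000

(167 × 10⁻⁶) / (5.45 × 10⁻¹²) = 30.64 × 10⁶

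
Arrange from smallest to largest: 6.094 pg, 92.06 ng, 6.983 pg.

6.094 pg < 6.983 pg < 92.06 ng

6.094 pg = 0.000000000006094 g
92.06 ng = 0.00000009206 g
6.983 pg = 0.000000000006983 g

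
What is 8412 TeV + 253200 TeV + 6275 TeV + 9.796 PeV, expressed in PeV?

In PeV:
  8412 TeV = 8412e-3 PeV = 8.412
  253200 TeV = 253200e-3 PeV = 253.2
  6275 TeV = 6275e-3 PeV = 6.275
  9.796 PeV → 9.796
Sum: 8.412 + 253.2 + 6.275 + 9.796 = 277.683

277.683 PeV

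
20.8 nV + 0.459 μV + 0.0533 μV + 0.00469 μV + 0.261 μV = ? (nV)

In nV:
  20.8 nV → 20.8
  0.459 μV = 0.459 × 10³ nV = 459
  0.0533 μV = 0.0533 × 10³ nV = 53.3
  0.00469 μV = 0.00469 × 10³ nV = 4.69
  0.261 μV = 0.261 × 10³ nV = 261
Sum: 20.8 + 459 + 53.3 + 4.69 + 261 = 798.79

798.79 nV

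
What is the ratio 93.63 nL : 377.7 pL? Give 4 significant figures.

247.9

(93.63e-9) / (377.7e-12) = 0.2479e3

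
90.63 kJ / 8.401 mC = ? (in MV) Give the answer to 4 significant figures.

(90.63e3) / (8.401e-3) = 10.788e6 V

10.79 MV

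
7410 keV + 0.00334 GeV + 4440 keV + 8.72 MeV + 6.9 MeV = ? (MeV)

30.81 MeV

In MeV:
  7410 keV = 7410 × 10^-3 MeV = 7.41
  0.00334 GeV = 0.00334 × 10^3 MeV = 3.34
  4440 keV = 4440 × 10^-3 MeV = 4.44
  8.72 MeV → 8.72
  6.9 MeV → 6.9
Sum: 7.41 + 3.34 + 4.44 + 8.72 + 6.9 = 30.81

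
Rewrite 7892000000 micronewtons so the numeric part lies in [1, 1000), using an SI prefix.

= 7.892 × 10³ newtons; 10³ is kilo.

7.892 kilonewtons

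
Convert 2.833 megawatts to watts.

mega = 10⁶, (no prefix) = 10⁰; factor is 10⁶.
2.833 × 10⁶ = 2833000

2833000 watts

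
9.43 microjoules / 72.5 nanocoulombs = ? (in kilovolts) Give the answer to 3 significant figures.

0.130 kilovolts

(9.43e-6) / (72.5e-9) = 0.13007e3 V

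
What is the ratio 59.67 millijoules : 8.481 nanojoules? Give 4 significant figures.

7036000

(59.67 × 10^-3) / (8.481 × 10^-9) = 7.0357 × 10^6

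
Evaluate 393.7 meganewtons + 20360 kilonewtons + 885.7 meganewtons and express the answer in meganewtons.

1299.76 meganewtons

In meganewtons:
  393.7 meganewtons → 393.7
  20360 kilonewtons = 20360 × 10^-3 meganewtons = 20.36
  885.7 meganewtons → 885.7
Sum: 393.7 + 20.36 + 885.7 = 1299.76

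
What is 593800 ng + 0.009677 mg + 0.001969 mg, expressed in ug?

605.446 ug

In ug:
  593800 ng = 593800 × 10⁻³ ug = 593.8
  0.009677 mg = 0.009677 × 10³ ug = 9.677
  0.001969 mg = 0.001969 × 10³ ug = 1.969
Sum: 593.8 + 9.677 + 1.969 = 605.446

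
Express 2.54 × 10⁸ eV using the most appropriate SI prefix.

= 254 × 10⁶ eV; 10⁶ is mega.

254 MeV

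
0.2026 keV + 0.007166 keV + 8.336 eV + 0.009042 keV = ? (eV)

In eV:
  0.2026 keV = 0.2026 × 10^3 eV = 202.6
  0.007166 keV = 0.007166 × 10^3 eV = 7.166
  8.336 eV → 8.336
  0.009042 keV = 0.009042 × 10^3 eV = 9.042
Sum: 202.6 + 7.166 + 8.336 + 9.042 = 227.144

227.144 eV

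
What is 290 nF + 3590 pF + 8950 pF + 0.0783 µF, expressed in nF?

In nF:
  290 nF → 290
  3590 pF = 3590 × 10^-3 nF = 3.59
  8950 pF = 8950 × 10^-3 nF = 8.95
  0.0783 µF = 0.0783 × 10^3 nF = 78.3
Sum: 290 + 3.59 + 8.95 + 78.3 = 380.84

380.84 nF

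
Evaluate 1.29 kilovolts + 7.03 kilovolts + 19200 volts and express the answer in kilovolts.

In kilovolts:
  1.29 kilovolts → 1.29
  7.03 kilovolts → 7.03
  19200 volts = 19200 × 10⁻³ kilovolts = 19.2
Sum: 1.29 + 7.03 + 19.2 = 27.52

27.52 kilovolts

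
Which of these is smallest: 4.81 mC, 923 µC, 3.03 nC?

4.81 mC = 0.00481 C
923 µC = 0.000923 C
3.03 nC = 0.00000000303 C

3.03 nC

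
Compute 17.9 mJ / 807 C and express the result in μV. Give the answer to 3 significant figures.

22.2 μV

(17.9 × 10^-3) / (807) = 0.022181 × 10^-3 V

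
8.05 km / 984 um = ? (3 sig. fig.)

8180000

(8.05e3) / (984e-6) = 0.008181e9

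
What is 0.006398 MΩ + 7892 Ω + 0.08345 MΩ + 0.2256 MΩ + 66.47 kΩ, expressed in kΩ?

389.81 kΩ

In kΩ:
  0.006398 MΩ = 0.006398 × 10^3 kΩ = 6.398
  7892 Ω = 7892 × 10^-3 kΩ = 7.892
  0.08345 MΩ = 0.08345 × 10^3 kΩ = 83.45
  0.2256 MΩ = 0.2256 × 10^3 kΩ = 225.6
  66.47 kΩ → 66.47
Sum: 6.398 + 7.892 + 83.45 + 225.6 + 66.47 = 389.81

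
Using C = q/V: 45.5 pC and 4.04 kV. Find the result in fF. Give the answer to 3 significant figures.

11.3 fF

(45.5 × 10^-12) / (4.04 × 10^3) = 11.262 × 10^-15 F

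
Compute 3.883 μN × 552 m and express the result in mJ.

2.143416 mJ

3.883 × 10^-6 × 552 = 2143.416 × 10^-6 J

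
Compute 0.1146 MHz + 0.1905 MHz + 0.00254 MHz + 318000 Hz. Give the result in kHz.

In kHz:
  0.1146 MHz = 0.1146e3 kHz = 114.6
  0.1905 MHz = 0.1905e3 kHz = 190.5
  0.00254 MHz = 0.00254e3 kHz = 2.54
  318000 Hz = 318000e-3 kHz = 318
Sum: 114.6 + 190.5 + 2.54 + 318 = 625.64

625.64 kHz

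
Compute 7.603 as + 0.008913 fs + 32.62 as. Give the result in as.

49.136 as

In as:
  7.603 as → 7.603
  0.008913 fs = 0.008913e3 as = 8.913
  32.62 as → 32.62
Sum: 7.603 + 8.913 + 32.62 = 49.136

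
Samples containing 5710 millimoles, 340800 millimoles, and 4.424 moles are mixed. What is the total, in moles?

In moles:
  5710 millimoles = 5710 × 10⁻³ moles = 5.71
  340800 millimoles = 340800 × 10⁻³ moles = 340.8
  4.424 moles → 4.424
Sum: 5.71 + 340.8 + 4.424 = 350.934

350.934 moles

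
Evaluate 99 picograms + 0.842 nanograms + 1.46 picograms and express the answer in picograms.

In picograms:
  99 picograms → 99
  0.842 nanograms = 0.842e3 picograms = 842
  1.46 picograms → 1.46
Sum: 99 + 842 + 1.46 = 942.46

942.46 picograms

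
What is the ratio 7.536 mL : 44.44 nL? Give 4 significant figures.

(7.536e-3) / (44.44e-9) = 0.16958e6

169600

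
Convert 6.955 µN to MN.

0.000000000006955 MN

micro = 10^-6, mega = 10^6; factor is 10^-12.
6.955 × 10^-12 = 0.000000000006955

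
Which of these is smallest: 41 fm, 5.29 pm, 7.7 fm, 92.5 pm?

7.7 fm

41 fm = 0.000000000000041 m
5.29 pm = 0.00000000000529 m
7.7 fm = 0.0000000000000077 m
92.5 pm = 0.0000000000925 m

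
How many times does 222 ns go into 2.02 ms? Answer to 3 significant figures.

(2.02e-3) / (222e-9) = 0.009099e6

9100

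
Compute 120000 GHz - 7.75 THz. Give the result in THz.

112.25 THz

In THz:
  120000 GHz = 120000 × 10^-3 THz = 120
  7.75 THz → 7.75
Difference: 120 - 7.75 = 112.25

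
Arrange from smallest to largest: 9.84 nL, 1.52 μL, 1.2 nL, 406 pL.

406 pL < 1.2 nL < 9.84 nL < 1.52 μL

9.84 nL = 0.00000000984 L
1.52 μL = 0.00000152 L
1.2 nL = 0.0000000012 L
406 pL = 0.000000000406 L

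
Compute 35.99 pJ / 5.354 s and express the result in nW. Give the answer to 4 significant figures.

(35.99 × 10⁻¹²) / (5.354) = 6.72208 × 10⁻¹² W

0.006722 nW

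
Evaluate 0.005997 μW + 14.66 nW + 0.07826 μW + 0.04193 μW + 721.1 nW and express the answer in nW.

861.947 nW

In nW:
  0.005997 μW = 0.005997 × 10³ nW = 5.997
  14.66 nW → 14.66
  0.07826 μW = 0.07826 × 10³ nW = 78.26
  0.04193 μW = 0.04193 × 10³ nW = 41.93
  721.1 nW → 721.1
Sum: 5.997 + 14.66 + 78.26 + 41.93 + 721.1 = 861.947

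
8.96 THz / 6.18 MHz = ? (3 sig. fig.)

(8.96 × 10¹²) / (6.18 × 10⁶) = 1.45 × 10⁶

1450000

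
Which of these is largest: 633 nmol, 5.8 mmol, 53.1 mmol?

633 nmol = 0.000000633 mol
5.8 mmol = 0.0058 mol
53.1 mmol = 0.0531 mol

53.1 mmol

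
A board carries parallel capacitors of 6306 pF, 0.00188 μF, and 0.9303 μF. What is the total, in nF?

In nF:
  6306 pF = 6306 × 10^-3 nF = 6.306
  0.00188 μF = 0.00188 × 10^3 nF = 1.88
  0.9303 μF = 0.9303 × 10^3 nF = 930.3
Sum: 6.306 + 1.88 + 930.3 = 938.486

938.486 nF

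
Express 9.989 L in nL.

(no prefix) = 1e0, nano = 1e-9; factor is 1e9.
9.989 × 1e9 = 9989000000

9989000000 nL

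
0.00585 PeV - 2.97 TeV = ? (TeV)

In TeV:
  0.00585 PeV = 0.00585 × 10^3 TeV = 5.85
  2.97 TeV → 2.97
Difference: 5.85 - 2.97 = 2.88

2.88 TeV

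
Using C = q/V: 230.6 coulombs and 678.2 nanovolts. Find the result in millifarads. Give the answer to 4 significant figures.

340000000000 millifarads

(230.6) / (678.2 × 10⁻⁹) = 0.340018 × 10⁹ F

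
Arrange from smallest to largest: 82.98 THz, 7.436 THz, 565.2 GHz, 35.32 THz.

565.2 GHz < 7.436 THz < 35.32 THz < 82.98 THz

82.98 THz = 82980000000000 Hz
7.436 THz = 7436000000000 Hz
565.2 GHz = 565200000000 Hz
35.32 THz = 35320000000000 Hz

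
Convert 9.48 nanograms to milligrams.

0.00000948 milligrams

nano = 10^-9, milli = 10^-3; factor is 10^-6.
9.48 × 10^-6 = 0.00000948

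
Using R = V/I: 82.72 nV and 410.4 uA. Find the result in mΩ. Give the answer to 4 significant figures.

(82.72 × 10^-9) / (410.4 × 10^-6) = 0.201559 × 10^-3 Ω

0.2016 mΩ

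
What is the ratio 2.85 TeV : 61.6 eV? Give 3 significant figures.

46300000000

(2.85 × 10¹²) / (61.6) = 0.04627 × 10¹²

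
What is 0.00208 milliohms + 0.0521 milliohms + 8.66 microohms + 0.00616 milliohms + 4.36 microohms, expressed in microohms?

In microohms:
  0.00208 milliohms = 0.00208 × 10^3 microohms = 2.08
  0.0521 milliohms = 0.0521 × 10^3 microohms = 52.1
  8.66 microohms → 8.66
  0.00616 milliohms = 0.00616 × 10^3 microohms = 6.16
  4.36 microohms → 4.36
Sum: 2.08 + 52.1 + 8.66 + 6.16 + 4.36 = 73.36

73.36 microohms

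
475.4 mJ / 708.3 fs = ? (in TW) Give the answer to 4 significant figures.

(475.4 × 10⁻³) / (708.3 × 10⁻¹⁵) = 0.671185 × 10¹² W

0.6712 TW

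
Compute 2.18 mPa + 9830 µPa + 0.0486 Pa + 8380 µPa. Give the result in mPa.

68.99 mPa

In mPa:
  2.18 mPa → 2.18
  9830 µPa = 9830 × 10⁻³ mPa = 9.83
  0.0486 Pa = 0.0486 × 10³ mPa = 48.6
  8380 µPa = 8380 × 10⁻³ mPa = 8.38
Sum: 2.18 + 9.83 + 48.6 + 8.38 = 68.99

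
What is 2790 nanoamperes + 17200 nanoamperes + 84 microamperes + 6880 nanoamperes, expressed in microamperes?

110.87 microamperes

In microamperes:
  2790 nanoamperes = 2790 × 10^-3 microamperes = 2.79
  17200 nanoamperes = 17200 × 10^-3 microamperes = 17.2
  84 microamperes → 84
  6880 nanoamperes = 6880 × 10^-3 microamperes = 6.88
Sum: 2.79 + 17.2 + 84 + 6.88 = 110.87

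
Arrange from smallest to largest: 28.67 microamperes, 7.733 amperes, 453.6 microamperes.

28.67 microamperes < 453.6 microamperes < 7.733 amperes

28.67 microamperes = 0.00002867 amperes
7.733 amperes = 7.733 amperes
453.6 microamperes = 0.0004536 amperes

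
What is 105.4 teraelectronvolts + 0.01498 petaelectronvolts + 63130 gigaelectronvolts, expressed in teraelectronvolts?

183.51 teraelectronvolts

In teraelectronvolts:
  105.4 teraelectronvolts → 105.4
  0.01498 petaelectronvolts = 0.01498 × 10^3 teraelectronvolts = 14.98
  63130 gigaelectronvolts = 63130 × 10^-3 teraelectronvolts = 63.13
Sum: 105.4 + 14.98 + 63.13 = 183.51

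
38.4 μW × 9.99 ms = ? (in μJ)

0.383616 μJ

38.4 × 10⁻⁶ × 9.99 × 10⁻³ = 383.616 × 10⁻⁹ J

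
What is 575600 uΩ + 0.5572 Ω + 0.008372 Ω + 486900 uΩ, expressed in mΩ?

In mΩ:
  575600 uΩ = 575600e-3 mΩ = 575.6
  0.5572 Ω = 0.5572e3 mΩ = 557.2
  0.008372 Ω = 0.008372e3 mΩ = 8.372
  486900 uΩ = 486900e-3 mΩ = 486.9
Sum: 575.6 + 557.2 + 8.372 + 486.9 = 1628.072

1628.072 mΩ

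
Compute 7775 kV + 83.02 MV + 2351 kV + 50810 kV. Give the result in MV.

In MV:
  7775 kV = 7775 × 10⁻³ MV = 7.775
  83.02 MV → 83.02
  2351 kV = 2351 × 10⁻³ MV = 2.351
  50810 kV = 50810 × 10⁻³ MV = 50.81
Sum: 7.775 + 83.02 + 2.351 + 50.81 = 143.956

143.956 MV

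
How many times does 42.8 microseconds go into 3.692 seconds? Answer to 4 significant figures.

(3.692) / (42.8e-6) = 0.086262e6

86260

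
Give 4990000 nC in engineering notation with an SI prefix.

= 4.99e-3 C; 1e-3 is milli.

4.99 mC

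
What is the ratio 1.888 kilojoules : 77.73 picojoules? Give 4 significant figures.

24290000000000

(1.888 × 10^3) / (77.73 × 10^-12) = 0.024289 × 10^15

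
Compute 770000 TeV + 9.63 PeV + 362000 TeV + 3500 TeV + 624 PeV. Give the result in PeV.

In PeV:
  770000 TeV = 770000e-3 PeV = 770
  9.63 PeV → 9.63
  362000 TeV = 362000e-3 PeV = 362
  3500 TeV = 3500e-3 PeV = 3.5
  624 PeV → 624
Sum: 770 + 9.63 + 362 + 3.5 + 624 = 1769.13

1769.13 PeV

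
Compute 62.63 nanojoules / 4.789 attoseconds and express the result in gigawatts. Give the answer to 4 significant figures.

13.08 gigawatts

(62.63 × 10^-9) / (4.789 × 10^-18) = 13.0779 × 10^9 W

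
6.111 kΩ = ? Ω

6111 Ω

kilo = 10³, (no prefix) = 10⁰; factor is 10³.
6.111 × 10³ = 6111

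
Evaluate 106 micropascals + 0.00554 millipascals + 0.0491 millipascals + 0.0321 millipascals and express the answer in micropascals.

In micropascals:
  106 micropascals → 106
  0.00554 millipascals = 0.00554 × 10^3 micropascals = 5.54
  0.0491 millipascals = 0.0491 × 10^3 micropascals = 49.1
  0.0321 millipascals = 0.0321 × 10^3 micropascals = 32.1
Sum: 106 + 5.54 + 49.1 + 32.1 = 192.74

192.74 micropascals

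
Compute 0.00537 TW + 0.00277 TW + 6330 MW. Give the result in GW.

In GW:
  0.00537 TW = 0.00537 × 10³ GW = 5.37
  0.00277 TW = 0.00277 × 10³ GW = 2.77
  6330 MW = 6330 × 10⁻³ GW = 6.33
Sum: 5.37 + 2.77 + 6.33 = 14.47

14.47 GW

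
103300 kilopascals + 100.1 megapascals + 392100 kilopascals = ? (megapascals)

595.5 megapascals

In megapascals:
  103300 kilopascals = 103300 × 10^-3 megapascals = 103.3
  100.1 megapascals → 100.1
  392100 kilopascals = 392100 × 10^-3 megapascals = 392.1
Sum: 103.3 + 100.1 + 392.1 = 595.5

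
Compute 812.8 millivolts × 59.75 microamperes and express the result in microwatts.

48.5648 microwatts

812.8 × 10^-3 × 59.75 × 10^-6 = 48564.8 × 10^-9 W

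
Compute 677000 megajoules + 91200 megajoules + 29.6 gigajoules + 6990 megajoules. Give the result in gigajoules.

In gigajoules:
  677000 megajoules = 677000e-3 gigajoules = 677
  91200 megajoules = 91200e-3 gigajoules = 91.2
  29.6 gigajoules → 29.6
  6990 megajoules = 6990e-3 gigajoules = 6.99
Sum: 677 + 91.2 + 29.6 + 6.99 = 804.79

804.79 gigajoules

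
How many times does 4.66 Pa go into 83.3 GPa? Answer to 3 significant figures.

(83.3 × 10⁹) / (4.66) = 17.88 × 10⁹

17900000000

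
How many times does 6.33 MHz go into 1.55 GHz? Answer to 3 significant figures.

245

(1.55 × 10^9) / (6.33 × 10^6) = 0.2449 × 10^3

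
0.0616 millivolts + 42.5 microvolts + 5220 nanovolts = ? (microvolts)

109.32 microvolts

In microvolts:
  0.0616 millivolts = 0.0616 × 10³ microvolts = 61.6
  42.5 microvolts → 42.5
  5220 nanovolts = 5220 × 10⁻³ microvolts = 5.22
Sum: 61.6 + 42.5 + 5.22 = 109.32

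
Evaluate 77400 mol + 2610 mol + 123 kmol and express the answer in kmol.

203.01 kmol

In kmol:
  77400 mol = 77400 × 10⁻³ kmol = 77.4
  2610 mol = 2610 × 10⁻³ kmol = 2.61
  123 kmol → 123
Sum: 77.4 + 2.61 + 123 = 203.01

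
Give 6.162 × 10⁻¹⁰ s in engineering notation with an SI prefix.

616.2 ps

= 616.2 × 10⁻¹² s; 10⁻¹² is pico.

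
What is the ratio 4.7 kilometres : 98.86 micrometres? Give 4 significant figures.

(4.7e3) / (98.86e-6) = 0.047542e9

47540000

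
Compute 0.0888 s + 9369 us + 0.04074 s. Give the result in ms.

In ms:
  0.0888 s = 0.0888e3 ms = 88.8
  9369 us = 9369e-3 ms = 9.369
  0.04074 s = 0.04074e3 ms = 40.74
Sum: 88.8 + 9.369 + 40.74 = 138.909

138.909 ms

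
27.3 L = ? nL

(no prefix) = 10^0, nano = 10^-9; factor is 10^9.
27.3 × 10^9 = 27300000000

27300000000 nL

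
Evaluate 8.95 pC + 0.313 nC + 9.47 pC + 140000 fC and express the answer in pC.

471.42 pC

In pC:
  8.95 pC → 8.95
  0.313 nC = 0.313 × 10^3 pC = 313
  9.47 pC → 9.47
  140000 fC = 140000 × 10^-3 pC = 140
Sum: 8.95 + 313 + 9.47 + 140 = 471.42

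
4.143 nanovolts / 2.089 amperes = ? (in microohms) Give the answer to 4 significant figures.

0.001983 microohms

(4.143 × 10⁻⁹) / (2.089) = 1.98325 × 10⁻⁹ Ω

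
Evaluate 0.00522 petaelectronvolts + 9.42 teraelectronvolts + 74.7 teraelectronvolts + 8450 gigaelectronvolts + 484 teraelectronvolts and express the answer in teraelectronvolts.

581.79 teraelectronvolts

In teraelectronvolts:
  0.00522 petaelectronvolts = 0.00522e3 teraelectronvolts = 5.22
  9.42 teraelectronvolts → 9.42
  74.7 teraelectronvolts → 74.7
  8450 gigaelectronvolts = 8450e-3 teraelectronvolts = 8.45
  484 teraelectronvolts → 484
Sum: 5.22 + 9.42 + 74.7 + 8.45 + 484 = 581.79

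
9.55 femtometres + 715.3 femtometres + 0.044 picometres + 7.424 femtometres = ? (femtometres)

In femtometres:
  9.55 femtometres → 9.55
  715.3 femtometres → 715.3
  0.044 picometres = 0.044 × 10³ femtometres = 44
  7.424 femtometres → 7.424
Sum: 9.55 + 715.3 + 44 + 7.424 = 776.274

776.274 femtometres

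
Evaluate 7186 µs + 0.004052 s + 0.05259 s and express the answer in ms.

63.828 ms

In ms:
  7186 µs = 7186e-3 ms = 7.186
  0.004052 s = 0.004052e3 ms = 4.052
  0.05259 s = 0.05259e3 ms = 52.59
Sum: 7.186 + 4.052 + 52.59 = 63.828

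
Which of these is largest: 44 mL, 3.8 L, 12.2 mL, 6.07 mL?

3.8 L

44 mL = 0.044 L
3.8 L = 3.8 L
12.2 mL = 0.0122 L
6.07 mL = 0.00607 L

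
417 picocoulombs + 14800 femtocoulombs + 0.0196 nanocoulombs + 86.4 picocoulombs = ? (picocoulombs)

In picocoulombs:
  417 picocoulombs → 417
  14800 femtocoulombs = 14800 × 10⁻³ picocoulombs = 14.8
  0.0196 nanocoulombs = 0.0196 × 10³ picocoulombs = 19.6
  86.4 picocoulombs → 86.4
Sum: 417 + 14.8 + 19.6 + 86.4 = 537.8

537.8 picocoulombs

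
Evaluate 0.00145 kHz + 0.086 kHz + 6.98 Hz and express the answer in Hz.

94.43 Hz

In Hz:
  0.00145 kHz = 0.00145e3 Hz = 1.45
  0.086 kHz = 0.086e3 Hz = 86
  6.98 Hz → 6.98
Sum: 1.45 + 86 + 6.98 = 94.43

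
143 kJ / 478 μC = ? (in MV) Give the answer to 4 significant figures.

299.2 MV

(143 × 10^3) / (478 × 10^-6) = 0.299163 × 10^9 V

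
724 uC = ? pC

micro = 1e-6, pico = 1e-12; factor is 1e6.
724 × 1e6 = 724000000

724000000 pC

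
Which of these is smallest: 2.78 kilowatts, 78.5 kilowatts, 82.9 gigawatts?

2.78 kilowatts = 2780 watts
78.5 kilowatts = 78500 watts
82.9 gigawatts = 82900000000 watts

2.78 kilowatts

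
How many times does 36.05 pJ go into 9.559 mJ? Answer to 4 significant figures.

(9.559e-3) / (36.05e-12) = 0.26516e9

265200000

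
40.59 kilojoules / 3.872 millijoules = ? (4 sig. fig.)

10480000

(40.59e3) / (3.872e-3) = 10.483e6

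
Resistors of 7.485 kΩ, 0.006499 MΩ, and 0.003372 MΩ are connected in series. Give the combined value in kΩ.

In kΩ:
  7.485 kΩ → 7.485
  0.006499 MΩ = 0.006499e3 kΩ = 6.499
  0.003372 MΩ = 0.003372e3 kΩ = 3.372
Sum: 7.485 + 6.499 + 3.372 = 17.356

17.356 kΩ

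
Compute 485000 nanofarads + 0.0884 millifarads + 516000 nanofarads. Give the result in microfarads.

In microfarads:
  485000 nanofarads = 485000 × 10^-3 microfarads = 485
  0.0884 millifarads = 0.0884 × 10^3 microfarads = 88.4
  516000 nanofarads = 516000 × 10^-3 microfarads = 516
Sum: 485 + 88.4 + 516 = 1089.4

1089.4 microfarads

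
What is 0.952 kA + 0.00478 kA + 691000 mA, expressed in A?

1647.78 A

In A:
  0.952 kA = 0.952 × 10^3 A = 952
  0.00478 kA = 0.00478 × 10^3 A = 4.78
  691000 mA = 691000 × 10^-3 A = 691
Sum: 952 + 4.78 + 691 = 1647.78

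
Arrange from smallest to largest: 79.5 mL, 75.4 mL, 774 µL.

79.5 mL = 0.0795 L
75.4 mL = 0.0754 L
774 µL = 0.000774 L

774 µL < 75.4 mL < 79.5 mL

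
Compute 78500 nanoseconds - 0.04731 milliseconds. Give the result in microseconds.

31.19 microseconds

In microseconds:
  78500 nanoseconds = 78500 × 10⁻³ microseconds = 78.5
  0.04731 milliseconds = 0.04731 × 10³ microseconds = 47.31
Difference: 78.5 - 47.31 = 31.19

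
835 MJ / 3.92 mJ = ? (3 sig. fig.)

213000000000

(835e6) / (3.92e-3) = 213e9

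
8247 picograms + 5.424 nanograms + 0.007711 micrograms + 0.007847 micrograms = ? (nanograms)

In nanograms:
  8247 picograms = 8247e-3 nanograms = 8.247
  5.424 nanograms → 5.424
  0.007711 micrograms = 0.007711e3 nanograms = 7.711
  0.007847 micrograms = 0.007847e3 nanograms = 7.847
Sum: 8.247 + 5.424 + 7.711 + 7.847 = 29.229

29.229 nanograms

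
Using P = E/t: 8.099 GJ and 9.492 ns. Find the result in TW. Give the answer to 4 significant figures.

853200 TW

(8.099 × 10^9) / (9.492 × 10^-9) = 0.853245 × 10^18 W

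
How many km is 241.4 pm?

0.0000000000002414 km

pico = 1e-12, kilo = 1e3; factor is 1e-15.
241.4 × 1e-15 = 0.0000000000002414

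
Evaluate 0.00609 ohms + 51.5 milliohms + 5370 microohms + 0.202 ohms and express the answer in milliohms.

264.96 milliohms

In milliohms:
  0.00609 ohms = 0.00609 × 10³ milliohms = 6.09
  51.5 milliohms → 51.5
  5370 microohms = 5370 × 10⁻³ milliohms = 5.37
  0.202 ohms = 0.202 × 10³ milliohms = 202
Sum: 6.09 + 51.5 + 5.37 + 202 = 264.96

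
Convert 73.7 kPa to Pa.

73700 Pa

kilo = 1e3, (no prefix) = 1e0; factor is 1e3.
73.7 × 1e3 = 73700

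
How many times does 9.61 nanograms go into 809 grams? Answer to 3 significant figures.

(809) / (9.61 × 10^-9) = 84.18 × 10^9

84200000000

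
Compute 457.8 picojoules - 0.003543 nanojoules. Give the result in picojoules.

454.257 picojoules

In picojoules:
  457.8 picojoules → 457.8
  0.003543 nanojoules = 0.003543e3 picojoules = 3.543
Difference: 457.8 - 3.543 = 454.257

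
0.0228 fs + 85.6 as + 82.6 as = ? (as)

In as:
  0.0228 fs = 0.0228 × 10³ as = 22.8
  85.6 as → 85.6
  82.6 as → 82.6
Sum: 22.8 + 85.6 + 82.6 = 191

191 as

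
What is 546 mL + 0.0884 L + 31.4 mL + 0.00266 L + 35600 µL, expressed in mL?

In mL:
  546 mL → 546
  0.0884 L = 0.0884e3 mL = 88.4
  31.4 mL → 31.4
  0.00266 L = 0.00266e3 mL = 2.66
  35600 µL = 35600e-3 mL = 35.6
Sum: 546 + 88.4 + 31.4 + 2.66 + 35.6 = 704.06

704.06 mL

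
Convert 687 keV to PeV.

kilo = 1e3, peta = 1e15; factor is 1e-12.
687 × 1e-12 = 0.000000000687

0.000000000687 PeV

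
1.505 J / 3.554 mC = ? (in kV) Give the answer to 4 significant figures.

(1.505) / (3.554 × 10⁻³) = 0.423467 × 10³ V

0.4235 kV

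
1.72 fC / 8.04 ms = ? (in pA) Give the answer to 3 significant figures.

(1.72 × 10⁻¹⁵) / (8.04 × 10⁻³) = 0.21393 × 10⁻¹² A

0.214 pA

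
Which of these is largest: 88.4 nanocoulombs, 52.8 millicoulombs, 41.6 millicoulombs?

88.4 nanocoulombs = 0.0000000884 coulombs
52.8 millicoulombs = 0.0528 coulombs
41.6 millicoulombs = 0.0416 coulombs

52.8 millicoulombs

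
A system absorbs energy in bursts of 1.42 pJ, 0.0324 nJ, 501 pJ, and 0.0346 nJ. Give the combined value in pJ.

In pJ:
  1.42 pJ → 1.42
  0.0324 nJ = 0.0324e3 pJ = 32.4
  501 pJ → 501
  0.0346 nJ = 0.0346e3 pJ = 34.6
Sum: 1.42 + 32.4 + 501 + 34.6 = 569.42

569.42 pJ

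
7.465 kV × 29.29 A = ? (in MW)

7.465 × 10^3 × 29.29 = 218.64985 × 10^3 W

0.21864985 MW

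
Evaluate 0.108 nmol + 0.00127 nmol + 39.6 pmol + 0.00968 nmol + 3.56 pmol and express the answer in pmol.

In pmol:
  0.108 nmol = 0.108 × 10^3 pmol = 108
  0.00127 nmol = 0.00127 × 10^3 pmol = 1.27
  39.6 pmol → 39.6
  0.00968 nmol = 0.00968 × 10^3 pmol = 9.68
  3.56 pmol → 3.56
Sum: 108 + 1.27 + 39.6 + 9.68 + 3.56 = 162.11

162.11 pmol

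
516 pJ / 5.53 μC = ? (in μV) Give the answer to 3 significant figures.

93.3 μV

(516e-12) / (5.53e-6) = 93.309e-6 V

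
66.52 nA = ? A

nano = 1e-9, (no prefix) = 1e0; factor is 1e-9.
66.52 × 1e-9 = 0.00000006652

0.00000006652 A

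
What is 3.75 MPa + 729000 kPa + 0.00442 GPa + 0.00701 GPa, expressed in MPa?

744.18 MPa

In MPa:
  3.75 MPa → 3.75
  729000 kPa = 729000 × 10^-3 MPa = 729
  0.00442 GPa = 0.00442 × 10^3 MPa = 4.42
  0.00701 GPa = 0.00701 × 10^3 MPa = 7.01
Sum: 3.75 + 729 + 4.42 + 7.01 = 744.18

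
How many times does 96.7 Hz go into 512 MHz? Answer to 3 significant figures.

5290000

(512 × 10⁶) / (96.7) = 5.295 × 10⁶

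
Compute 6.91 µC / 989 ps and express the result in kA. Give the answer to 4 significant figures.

(6.91 × 10^-6) / (989 × 10^-12) = 0.00698686 × 10^6 A

6.987 kA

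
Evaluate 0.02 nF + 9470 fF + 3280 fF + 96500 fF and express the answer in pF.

129.25 pF

In pF:
  0.02 nF = 0.02 × 10^3 pF = 20
  9470 fF = 9470 × 10^-3 pF = 9.47
  3280 fF = 3280 × 10^-3 pF = 3.28
  96500 fF = 96500 × 10^-3 pF = 96.5
Sum: 20 + 9.47 + 3.28 + 96.5 = 129.25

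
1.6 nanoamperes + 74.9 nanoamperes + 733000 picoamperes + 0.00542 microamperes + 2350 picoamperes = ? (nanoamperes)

817.27 nanoamperes

In nanoamperes:
  1.6 nanoamperes → 1.6
  74.9 nanoamperes → 74.9
  733000 picoamperes = 733000e-3 nanoamperes = 733
  0.00542 microamperes = 0.00542e3 nanoamperes = 5.42
  2350 picoamperes = 2350e-3 nanoamperes = 2.35
Sum: 1.6 + 74.9 + 733 + 5.42 + 2.35 = 817.27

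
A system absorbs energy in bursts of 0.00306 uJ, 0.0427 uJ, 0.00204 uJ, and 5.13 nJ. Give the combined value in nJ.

52.93 nJ

In nJ:
  0.00306 uJ = 0.00306e3 nJ = 3.06
  0.0427 uJ = 0.0427e3 nJ = 42.7
  0.00204 uJ = 0.00204e3 nJ = 2.04
  5.13 nJ → 5.13
Sum: 3.06 + 42.7 + 2.04 + 5.13 = 52.93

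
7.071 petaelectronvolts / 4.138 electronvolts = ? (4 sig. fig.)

1709000000000000

(7.071 × 10¹⁵) / (4.138) = 1.7088 × 10¹⁵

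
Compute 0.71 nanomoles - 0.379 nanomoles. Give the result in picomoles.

In picomoles:
  0.71 nanomoles = 0.71 × 10³ picomoles = 710
  0.379 nanomoles = 0.379 × 10³ picomoles = 379
Difference: 710 - 379 = 331

331 picomoles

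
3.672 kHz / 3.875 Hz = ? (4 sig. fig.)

947.6

(3.672 × 10^3) / (3.875) = 0.94761 × 10^3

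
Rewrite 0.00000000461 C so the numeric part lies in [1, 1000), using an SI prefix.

= 4.61e-9 C; 1e-9 is nano.

4.61 nC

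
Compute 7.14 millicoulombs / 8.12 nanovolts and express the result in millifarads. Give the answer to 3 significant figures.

879000000 millifarads

(7.14 × 10⁻³) / (8.12 × 10⁻⁹) = 0.87931 × 10⁶ F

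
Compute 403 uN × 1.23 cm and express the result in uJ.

403e-6 × 1.23e-2 = 495.69e-8 J

4.9569 uJ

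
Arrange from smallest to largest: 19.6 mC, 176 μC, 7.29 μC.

7.29 μC < 176 μC < 19.6 mC

19.6 mC = 0.0196 C
176 μC = 0.000176 C
7.29 μC = 0.00000729 C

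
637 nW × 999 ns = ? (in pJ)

0.636363 pJ

637 × 10^-9 × 999 × 10^-9 = 636363 × 10^-18 J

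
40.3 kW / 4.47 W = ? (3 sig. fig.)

(40.3e3) / (4.47) = 9.016e3

9020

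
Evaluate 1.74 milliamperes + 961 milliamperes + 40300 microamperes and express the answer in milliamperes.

1003.04 milliamperes

In milliamperes:
  1.74 milliamperes → 1.74
  961 milliamperes → 961
  40300 microamperes = 40300e-3 milliamperes = 40.3
Sum: 1.74 + 961 + 40.3 = 1003.04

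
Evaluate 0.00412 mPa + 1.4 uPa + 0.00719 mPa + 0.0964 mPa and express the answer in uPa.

109.11 uPa

In uPa:
  0.00412 mPa = 0.00412 × 10³ uPa = 4.12
  1.4 uPa → 1.4
  0.00719 mPa = 0.00719 × 10³ uPa = 7.19
  0.0964 mPa = 0.0964 × 10³ uPa = 96.4
Sum: 4.12 + 1.4 + 7.19 + 96.4 = 109.11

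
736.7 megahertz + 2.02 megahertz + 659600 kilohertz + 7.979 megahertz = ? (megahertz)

In megahertz:
  736.7 megahertz → 736.7
  2.02 megahertz → 2.02
  659600 kilohertz = 659600 × 10⁻³ megahertz = 659.6
  7.979 megahertz → 7.979
Sum: 736.7 + 2.02 + 659.6 + 7.979 = 1406.299

1406.299 megahertz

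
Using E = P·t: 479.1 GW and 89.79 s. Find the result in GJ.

43018.389 GJ

479.1 × 10⁹ × 89.79 = 43018.389 × 10⁹ J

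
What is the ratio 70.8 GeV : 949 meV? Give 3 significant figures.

74600000000

(70.8 × 10^9) / (949 × 10^-3) = 0.0746 × 10^12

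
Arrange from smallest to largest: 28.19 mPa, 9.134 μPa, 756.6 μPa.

9.134 μPa < 756.6 μPa < 28.19 mPa

28.19 mPa = 0.02819 Pa
9.134 μPa = 0.000009134 Pa
756.6 μPa = 0.0007566 Pa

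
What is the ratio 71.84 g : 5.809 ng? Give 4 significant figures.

12370000000

(71.84) / (5.809 × 10^-9) = 12.367 × 10^9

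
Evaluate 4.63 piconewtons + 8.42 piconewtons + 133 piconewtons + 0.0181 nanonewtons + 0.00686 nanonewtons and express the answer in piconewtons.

In piconewtons:
  4.63 piconewtons → 4.63
  8.42 piconewtons → 8.42
  133 piconewtons → 133
  0.0181 nanonewtons = 0.0181 × 10³ piconewtons = 18.1
  0.00686 nanonewtons = 0.00686 × 10³ piconewtons = 6.86
Sum: 4.63 + 8.42 + 133 + 18.1 + 6.86 = 171.01

171.01 piconewtons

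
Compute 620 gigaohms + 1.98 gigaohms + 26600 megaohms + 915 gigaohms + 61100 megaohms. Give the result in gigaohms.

1624.68 gigaohms

In gigaohms:
  620 gigaohms → 620
  1.98 gigaohms → 1.98
  26600 megaohms = 26600 × 10⁻³ gigaohms = 26.6
  915 gigaohms → 915
  61100 megaohms = 61100 × 10⁻³ gigaohms = 61.1
Sum: 620 + 1.98 + 26.6 + 915 + 61.1 = 1624.68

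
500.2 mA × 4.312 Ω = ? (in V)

2.1568624 V

500.2 × 10^-3 × 4.312 = 2156.8624 × 10^-3 V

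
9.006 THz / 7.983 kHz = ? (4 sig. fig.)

(9.006 × 10^12) / (7.983 × 10^3) = 1.1281 × 10^9

1128000000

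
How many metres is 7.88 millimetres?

milli = 10⁻³, (no prefix) = 10⁰; factor is 10⁻³.
7.88 × 10⁻³ = 0.00788

0.00788 metres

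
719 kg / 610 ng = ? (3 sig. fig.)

(719 × 10³) / (610 × 10⁻⁹) = 1.179 × 10¹²

1180000000000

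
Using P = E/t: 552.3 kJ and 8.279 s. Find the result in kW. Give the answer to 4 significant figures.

66.71 kW

(552.3 × 10³) / (8.279) = 66.711 × 10³ W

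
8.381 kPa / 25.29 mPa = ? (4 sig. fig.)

331400

(8.381 × 10³) / (25.29 × 10⁻³) = 0.3314 × 10⁶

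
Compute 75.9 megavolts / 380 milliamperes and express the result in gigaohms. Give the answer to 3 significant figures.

0.200 gigaohms

(75.9 × 10^6) / (380 × 10^-3) = 0.19974 × 10^9 Ω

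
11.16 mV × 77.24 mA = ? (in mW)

0.8619984 mW

11.16e-3 × 77.24e-3 = 861.9984e-6 W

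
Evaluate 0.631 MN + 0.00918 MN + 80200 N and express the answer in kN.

In kN:
  0.631 MN = 0.631 × 10³ kN = 631
  0.00918 MN = 0.00918 × 10³ kN = 9.18
  80200 N = 80200 × 10⁻³ kN = 80.2
Sum: 631 + 9.18 + 80.2 = 720.38

720.38 kN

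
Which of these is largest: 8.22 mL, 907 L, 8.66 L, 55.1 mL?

8.22 mL = 0.00822 L
907 L = 907 L
8.66 L = 8.66 L
55.1 mL = 0.0551 L

907 L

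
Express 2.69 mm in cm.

milli = 10^-3, centi = 10^-2; factor is 10^-1.
2.69 × 10^-1 = 0.269

0.269 cm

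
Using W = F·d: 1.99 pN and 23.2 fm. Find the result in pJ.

0.000000000000046168 pJ

1.99 × 10^-12 × 23.2 × 10^-15 = 46.168 × 10^-27 J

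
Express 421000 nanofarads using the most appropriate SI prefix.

= 421 × 10^-6 farads; 10^-6 is micro.

421 microfarads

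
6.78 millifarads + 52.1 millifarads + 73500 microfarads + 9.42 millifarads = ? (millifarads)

In millifarads:
  6.78 millifarads → 6.78
  52.1 millifarads → 52.1
  73500 microfarads = 73500 × 10^-3 millifarads = 73.5
  9.42 millifarads → 9.42
Sum: 6.78 + 52.1 + 73.5 + 9.42 = 141.8

141.8 millifarads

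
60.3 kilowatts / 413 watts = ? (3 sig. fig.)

146

(60.3e3) / (413) = 0.146e3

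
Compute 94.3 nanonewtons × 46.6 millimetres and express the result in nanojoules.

94.3 × 10^-9 × 46.6 × 10^-3 = 4394.38 × 10^-12 J

4.39438 nanojoules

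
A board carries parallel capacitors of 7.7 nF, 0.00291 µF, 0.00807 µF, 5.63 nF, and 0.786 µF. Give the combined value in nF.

810.31 nF

In nF:
  7.7 nF → 7.7
  0.00291 µF = 0.00291 × 10^3 nF = 2.91
  0.00807 µF = 0.00807 × 10^3 nF = 8.07
  5.63 nF → 5.63
  0.786 µF = 0.786 × 10^3 nF = 786
Sum: 7.7 + 2.91 + 8.07 + 5.63 + 786 = 810.31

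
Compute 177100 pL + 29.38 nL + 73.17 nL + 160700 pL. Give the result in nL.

In nL:
  177100 pL = 177100 × 10⁻³ nL = 177.1
  29.38 nL → 29.38
  73.17 nL → 73.17
  160700 pL = 160700 × 10⁻³ nL = 160.7
Sum: 177.1 + 29.38 + 73.17 + 160.7 = 440.35

440.35 nL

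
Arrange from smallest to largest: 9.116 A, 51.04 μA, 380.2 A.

51.04 μA < 9.116 A < 380.2 A

9.116 A = 9.116 A
51.04 μA = 0.00005104 A
380.2 A = 380.2 A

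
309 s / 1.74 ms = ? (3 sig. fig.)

(309) / (1.74 × 10⁻³) = 177.6 × 10³

178000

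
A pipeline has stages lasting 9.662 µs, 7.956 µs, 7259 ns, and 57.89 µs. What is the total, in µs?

82.767 µs

In µs:
  9.662 µs → 9.662
  7.956 µs → 7.956
  7259 ns = 7259 × 10^-3 µs = 7.259
  57.89 µs → 57.89
Sum: 9.662 + 7.956 + 7.259 + 57.89 = 82.767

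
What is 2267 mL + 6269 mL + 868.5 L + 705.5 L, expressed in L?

In L:
  2267 mL = 2267e-3 L = 2.267
  6269 mL = 6269e-3 L = 6.269
  868.5 L → 868.5
  705.5 L → 705.5
Sum: 2.267 + 6.269 + 868.5 + 705.5 = 1582.536

1582.536 L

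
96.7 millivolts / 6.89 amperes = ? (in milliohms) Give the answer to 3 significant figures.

14.0 milliohms

(96.7e-3) / (6.89) = 14.035e-3 Ω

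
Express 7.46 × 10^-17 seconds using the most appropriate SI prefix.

= 74.6 × 10^-18 seconds; 10^-18 is atto.

74.6 attoseconds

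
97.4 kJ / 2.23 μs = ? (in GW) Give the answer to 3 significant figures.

(97.4e3) / (2.23e-6) = 43.677e9 W

43.7 GW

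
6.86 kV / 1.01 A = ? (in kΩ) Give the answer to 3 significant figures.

6.79 kΩ

(6.86 × 10^3) / (1.01) = 6.7921 × 10^3 Ω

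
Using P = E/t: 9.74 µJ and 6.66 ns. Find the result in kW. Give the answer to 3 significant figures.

1.46 kW

(9.74 × 10⁻⁶) / (6.66 × 10⁻⁹) = 1.4625 × 10³ W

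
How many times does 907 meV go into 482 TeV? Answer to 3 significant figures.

(482 × 10^12) / (907 × 10^-3) = 0.5314 × 10^15

531000000000000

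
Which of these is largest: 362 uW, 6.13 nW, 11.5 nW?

362 uW

362 uW = 0.000362 W
6.13 nW = 0.00000000613 W
11.5 nW = 0.0000000115 W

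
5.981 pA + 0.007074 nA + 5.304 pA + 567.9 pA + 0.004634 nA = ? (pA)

590.893 pA

In pA:
  5.981 pA → 5.981
  0.007074 nA = 0.007074e3 pA = 7.074
  5.304 pA → 5.304
  567.9 pA → 567.9
  0.004634 nA = 0.004634e3 pA = 4.634
Sum: 5.981 + 7.074 + 5.304 + 567.9 + 4.634 = 590.893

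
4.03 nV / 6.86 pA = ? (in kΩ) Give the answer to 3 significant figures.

0.587 kΩ

(4.03e-9) / (6.86e-12) = 0.58746e3 Ω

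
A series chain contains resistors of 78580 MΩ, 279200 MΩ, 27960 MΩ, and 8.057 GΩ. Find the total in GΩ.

In GΩ:
  78580 MΩ = 78580 × 10^-3 GΩ = 78.58
  279200 MΩ = 279200 × 10^-3 GΩ = 279.2
  27960 MΩ = 27960 × 10^-3 GΩ = 27.96
  8.057 GΩ → 8.057
Sum: 78.58 + 279.2 + 27.96 + 8.057 = 393.797

393.797 GΩ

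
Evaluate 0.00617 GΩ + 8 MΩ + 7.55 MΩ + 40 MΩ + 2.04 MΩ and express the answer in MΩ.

In MΩ:
  0.00617 GΩ = 0.00617 × 10³ MΩ = 6.17
  8 MΩ → 8
  7.55 MΩ → 7.55
  40 MΩ → 40
  2.04 MΩ → 2.04
Sum: 6.17 + 8 + 7.55 + 40 + 2.04 = 63.76

63.76 MΩ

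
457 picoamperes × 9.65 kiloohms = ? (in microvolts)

457 × 10^-12 × 9.65 × 10^3 = 4410.05 × 10^-9 V

4.41005 microvolts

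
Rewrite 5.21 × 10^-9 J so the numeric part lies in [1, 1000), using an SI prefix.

= 5.21 × 10^-9 J; 10^-9 is nano.

5.21 nJ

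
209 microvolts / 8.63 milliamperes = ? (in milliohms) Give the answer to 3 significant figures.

24.2 milliohms

(209e-6) / (8.63e-3) = 24.218e-3 Ω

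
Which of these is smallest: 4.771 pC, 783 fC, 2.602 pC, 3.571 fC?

4.771 pC = 0.000000000004771 C
783 fC = 0.000000000000783 C
2.602 pC = 0.000000000002602 C
3.571 fC = 0.000000000000003571 C

3.571 fC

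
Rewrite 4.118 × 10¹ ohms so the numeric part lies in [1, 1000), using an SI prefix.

41.18 ohms

= 41.18 ohms; mantissa already in [1, 1000).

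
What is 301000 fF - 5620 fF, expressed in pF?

295.38 pF

In pF:
  301000 fF = 301000e-3 pF = 301
  5620 fF = 5620e-3 pF = 5.62
Difference: 301 - 5.62 = 295.38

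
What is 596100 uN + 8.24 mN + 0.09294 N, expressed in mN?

In mN:
  596100 uN = 596100 × 10⁻³ mN = 596.1
  8.24 mN → 8.24
  0.09294 N = 0.09294 × 10³ mN = 92.94
Sum: 596.1 + 8.24 + 92.94 = 697.28

697.28 mN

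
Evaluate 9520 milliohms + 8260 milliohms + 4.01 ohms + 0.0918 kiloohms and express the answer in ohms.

113.59 ohms

In ohms:
  9520 milliohms = 9520 × 10^-3 ohms = 9.52
  8260 milliohms = 8260 × 10^-3 ohms = 8.26
  4.01 ohms → 4.01
  0.0918 kiloohms = 0.0918 × 10^3 ohms = 91.8
Sum: 9.52 + 8.26 + 4.01 + 91.8 = 113.59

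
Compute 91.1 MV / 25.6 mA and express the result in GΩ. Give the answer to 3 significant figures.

(91.1 × 10^6) / (25.6 × 10^-3) = 3.5586 × 10^9 Ω

3.56 GΩ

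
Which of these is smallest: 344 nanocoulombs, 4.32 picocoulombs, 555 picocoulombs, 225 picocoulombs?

344 nanocoulombs = 0.000000344 coulombs
4.32 picocoulombs = 0.00000000000432 coulombs
555 picocoulombs = 0.000000000555 coulombs
225 picocoulombs = 0.000000000225 coulombs

4.32 picocoulombs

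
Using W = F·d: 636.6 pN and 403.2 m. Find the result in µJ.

636.6 × 10^-12 × 403.2 = 256677.12 × 10^-12 J

0.25667712 µJ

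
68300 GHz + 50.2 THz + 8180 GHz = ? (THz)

In THz:
  68300 GHz = 68300 × 10^-3 THz = 68.3
  50.2 THz → 50.2
  8180 GHz = 8180 × 10^-3 THz = 8.18
Sum: 68.3 + 50.2 + 8.18 = 126.68

126.68 THz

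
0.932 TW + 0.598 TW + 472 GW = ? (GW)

In GW:
  0.932 TW = 0.932 × 10^3 GW = 932
  0.598 TW = 0.598 × 10^3 GW = 598
  472 GW → 472
Sum: 932 + 598 + 472 = 2002

2002 GW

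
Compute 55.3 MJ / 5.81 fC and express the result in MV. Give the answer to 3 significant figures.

(55.3e6) / (5.81e-15) = 9.5181e21 V

9520000000000000 MV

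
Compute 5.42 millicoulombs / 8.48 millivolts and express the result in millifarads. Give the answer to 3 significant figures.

639 millifarads

(5.42 × 10⁻³) / (8.48 × 10⁻³) = 0.63915 F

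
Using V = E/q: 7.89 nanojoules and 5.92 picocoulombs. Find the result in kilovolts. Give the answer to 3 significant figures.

(7.89 × 10⁻⁹) / (5.92 × 10⁻¹²) = 1.3328 × 10³ V

1.33 kilovolts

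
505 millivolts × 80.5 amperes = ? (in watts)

505 × 10⁻³ × 80.5 = 40652.5 × 10⁻³ W

40.6525 watts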